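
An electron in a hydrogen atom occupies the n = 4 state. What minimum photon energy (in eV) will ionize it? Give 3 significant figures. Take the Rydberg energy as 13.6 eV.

0.850 eV

E_4 = −13.60/16 = −0.850 eV, so ionization (to E = 0) requires 0.850 eV.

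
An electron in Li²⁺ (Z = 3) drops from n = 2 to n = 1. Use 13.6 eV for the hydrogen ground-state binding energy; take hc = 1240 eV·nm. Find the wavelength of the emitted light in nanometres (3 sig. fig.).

13.5 nm

For Z = 3 the level energies scale as Z², so the effective Rydberg energy is 13.6 × 9 = 122.4 eV.
ΔE = 122.4 × (1/1² − 1/2²) = 122.4 × 0.7500 = 91.80 eV.
λ = hc/ΔE = 1240 / 91.80 = 13.5 nm.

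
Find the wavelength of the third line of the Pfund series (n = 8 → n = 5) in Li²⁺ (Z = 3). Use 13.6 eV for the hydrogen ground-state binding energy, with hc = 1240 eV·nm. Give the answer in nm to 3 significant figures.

The Pfund series terminates on n_f = 5; the third line has n_i = 5+3 = 8.
ΔE = 122.4 × (1/5² − 1/8²) = 2.984 eV.
λ = 1240 / 2.984 = 416 nm.

416 nm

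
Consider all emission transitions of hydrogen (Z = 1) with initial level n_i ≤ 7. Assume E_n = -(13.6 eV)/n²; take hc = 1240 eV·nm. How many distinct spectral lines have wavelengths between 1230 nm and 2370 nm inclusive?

3

Enumerate all n_i → n_f pairs with 1 ≤ n_f < n_i ≤ 7 and compute λ = 1240 / [13.6·1·(1/n_f² − 1/n_i²)].
Lines falling in [1230, 2370] nm: 5→3 (1282 nm), 4→3 (1876 nm), 7→4 (2166 nm).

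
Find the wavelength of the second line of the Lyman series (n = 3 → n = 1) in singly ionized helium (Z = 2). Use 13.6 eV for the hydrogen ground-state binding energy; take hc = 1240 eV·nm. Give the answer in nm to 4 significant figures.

25.64 nm

The Lyman series terminates on n_f = 1; the second line has n_i = 1+2 = 3.
ΔE = 54.40 × (1/1² − 1/3²) = 48.36 eV.
λ = 1240 / 48.36 = 25.64 nm.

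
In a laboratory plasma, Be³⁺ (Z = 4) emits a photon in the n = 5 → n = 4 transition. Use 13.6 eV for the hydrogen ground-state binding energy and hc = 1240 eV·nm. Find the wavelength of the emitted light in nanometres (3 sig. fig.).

For Z = 4 the level energies scale as Z², so the effective Rydberg energy is 13.6 × 16 = 217.6 eV.
ΔE = 217.6 × (1/4² − 1/5²) = 217.6 × 0.02250 = 4.896 eV.
λ = hc/ΔE = 1240 / 4.896 = 253 nm.

253 nm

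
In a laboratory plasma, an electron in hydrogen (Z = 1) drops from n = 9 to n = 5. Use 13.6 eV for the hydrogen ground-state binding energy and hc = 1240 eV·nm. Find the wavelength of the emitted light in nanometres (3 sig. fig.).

ΔE = 13.60 × (1/5² − 1/9²) = 13.60 × 0.02765 = 0.3761 eV.
λ = hc/ΔE = 1240 / 0.3761 = 3300 nm.

3300 nm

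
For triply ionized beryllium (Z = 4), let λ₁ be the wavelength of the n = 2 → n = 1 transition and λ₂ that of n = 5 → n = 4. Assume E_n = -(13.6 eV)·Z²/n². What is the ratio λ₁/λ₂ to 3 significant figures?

0.0300

λ ∝ 1/ΔE ∝ 1/(1/n_f² − 1/n_i²), and the Z² and hc factors cancel in the ratio.
λ₁/λ₂ = (1/4² − 1/5²)/(1/1² − 1/2²) = 0.02250/0.7500 = 0.0300.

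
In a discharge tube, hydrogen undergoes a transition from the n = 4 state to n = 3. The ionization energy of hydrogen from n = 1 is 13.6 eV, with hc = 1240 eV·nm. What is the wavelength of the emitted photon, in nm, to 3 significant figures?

1880 nm

ΔE = 13.60 × (1/3² − 1/4²) = 13.60 × 0.04861 = 0.6611 eV.
λ = hc/ΔE = 1240 / 0.6611 = 1880 nm.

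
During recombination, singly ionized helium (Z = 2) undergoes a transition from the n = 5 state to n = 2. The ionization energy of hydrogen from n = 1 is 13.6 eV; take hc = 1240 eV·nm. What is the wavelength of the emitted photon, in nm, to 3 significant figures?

109 nm

For Z = 2 the level energies scale as Z², so the effective Rydberg energy is 13.6 × 4 = 54.40 eV.
ΔE = 54.40 × (1/2² − 1/5²) = 54.40 × 0.2100 = 11.42 eV.
λ = hc/ΔE = 1240 / 11.42 = 109 nm.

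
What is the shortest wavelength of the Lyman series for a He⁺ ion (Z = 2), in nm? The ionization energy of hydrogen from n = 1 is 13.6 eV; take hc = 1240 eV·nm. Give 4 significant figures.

The Lyman series has lower level n_f = 1; the series limit corresponds to n_i → ∞.
ΔE_max = 13.6 × 4 / 1² = 54.40 eV.
λ_min = 1240 / 54.40 = 22.79 nm.

22.79 nm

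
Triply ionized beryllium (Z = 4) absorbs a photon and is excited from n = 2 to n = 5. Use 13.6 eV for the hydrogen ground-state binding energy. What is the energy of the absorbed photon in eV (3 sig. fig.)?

45.7 eV

The Bohr energies scale as Z², so for Z = 4: E_n = −217.6/n² eV.
E_5 = −217.6/25 = −8.704 eV and E_2 = −217.6/4 = −54.40 eV.
The photon energy is |E_5 − E_2| = 45.7 eV.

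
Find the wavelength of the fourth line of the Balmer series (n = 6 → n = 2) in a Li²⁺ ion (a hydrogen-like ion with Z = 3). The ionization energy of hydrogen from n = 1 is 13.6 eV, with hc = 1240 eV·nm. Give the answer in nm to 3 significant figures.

The Balmer series terminates on n_f = 2; the fourth line has n_i = 2+4 = 6.
ΔE = 122.4 × (1/2² − 1/6²) = 27.20 eV.
λ = 1240 / 27.20 = 45.6 nm.

45.6 nm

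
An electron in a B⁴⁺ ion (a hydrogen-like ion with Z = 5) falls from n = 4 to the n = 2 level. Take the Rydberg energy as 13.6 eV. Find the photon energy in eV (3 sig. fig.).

The Bohr energies scale as Z², so for Z = 5: E_n = −340.0/n² eV.
E_4 = −340.0/16 = −21.25 eV and E_2 = −340.0/4 = −85.00 eV.
The photon energy is |E_4 − E_2| = 63.8 eV.

63.8 eV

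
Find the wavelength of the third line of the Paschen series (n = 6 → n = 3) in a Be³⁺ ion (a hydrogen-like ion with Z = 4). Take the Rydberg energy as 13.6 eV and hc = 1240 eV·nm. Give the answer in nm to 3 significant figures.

68.4 nm

The Paschen series terminates on n_f = 3; the third line has n_i = 3+3 = 6.
ΔE = 217.6 × (1/3² − 1/6²) = 18.13 eV.
λ = 1240 / 18.13 = 68.4 nm.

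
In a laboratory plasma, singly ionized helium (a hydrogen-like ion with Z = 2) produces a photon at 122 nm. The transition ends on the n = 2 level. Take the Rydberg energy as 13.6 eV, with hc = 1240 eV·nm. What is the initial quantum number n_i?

The photon energy is ΔE = hc/λ = 1240 / 122 = 10.16 eV.
With Z = 2, ΔE = 54.40 × (1/n_f² − 1/n_i²), so 1/n_f² − 1/n_i² = 0.1868.
With n_f = 2: 1/n_i² = 1/4 − 0.1868 = 0.06316, so n_i ≈ 3.98.

n_i = 4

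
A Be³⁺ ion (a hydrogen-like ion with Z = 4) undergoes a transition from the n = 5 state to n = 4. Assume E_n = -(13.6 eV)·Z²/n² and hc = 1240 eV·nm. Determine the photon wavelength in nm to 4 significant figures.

For Z = 4 the level energies scale as Z², so the effective Rydberg energy is 13.6 × 16 = 217.6 eV.
ΔE = 217.6 × (1/4² − 1/5²) = 217.6 × 0.02250 = 4.896 eV.
λ = hc/ΔE = 1240 / 4.896 = 253.3 nm.

253.3 nm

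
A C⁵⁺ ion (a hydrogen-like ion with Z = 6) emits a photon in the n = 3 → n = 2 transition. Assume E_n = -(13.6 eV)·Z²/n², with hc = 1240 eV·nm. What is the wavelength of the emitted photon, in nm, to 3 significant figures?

18.2 nm

For Z = 6 the level energies scale as Z², so the effective Rydberg energy is 13.6 × 36 = 489.6 eV.
ΔE = 489.6 × (1/2² − 1/3²) = 489.6 × 0.1389 = 68.00 eV.
λ = hc/ΔE = 1240 / 68.00 = 18.2 nm.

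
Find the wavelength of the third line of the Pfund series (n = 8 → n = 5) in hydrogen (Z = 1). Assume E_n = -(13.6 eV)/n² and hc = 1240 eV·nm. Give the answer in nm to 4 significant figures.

The Pfund series terminates on n_f = 5; the third line has n_i = 5+3 = 8.
ΔE = 13.60 × (1/5² − 1/8²) = 0.3315 eV.
λ = 1240 / 0.3315 = 3741 nm.

3741 nm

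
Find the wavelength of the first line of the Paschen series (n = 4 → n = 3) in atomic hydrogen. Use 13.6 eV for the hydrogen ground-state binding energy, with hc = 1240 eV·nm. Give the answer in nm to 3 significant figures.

The Paschen series terminates on n_f = 3; the first line has n_i = 3+1 = 4.
ΔE = 13.60 × (1/3² − 1/4²) = 0.6611 eV.
λ = 1240 / 0.6611 = 1880 nm.

1880 nm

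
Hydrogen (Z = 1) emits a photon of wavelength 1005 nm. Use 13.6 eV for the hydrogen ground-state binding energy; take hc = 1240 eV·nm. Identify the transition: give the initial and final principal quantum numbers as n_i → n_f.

n_i = 7, n_f = 3

The photon energy is ΔE = hc/λ = 1240 / 1005 = 1.234 eV.
With Z = 1, ΔE = 13.60 × (1/n_f² − 1/n_i²), so 1/n_f² − 1/n_i² = 0.09072.
Trying n_f = 3 gives 1/n_i² = 0.02039, i.e. n_i ≈ 7; this pair matches.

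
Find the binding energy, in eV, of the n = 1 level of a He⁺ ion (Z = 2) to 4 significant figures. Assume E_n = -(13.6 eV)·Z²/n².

E_n = −13.6 Z²/n² = −54.40/n² eV for Z = 2.
E_1 = −54.40/1 = −54.40 eV, so ionization (to E = 0) requires 54.40 eV.

54.40 eV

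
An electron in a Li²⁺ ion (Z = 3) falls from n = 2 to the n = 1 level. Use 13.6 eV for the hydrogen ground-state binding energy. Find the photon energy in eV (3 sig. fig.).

The Bohr energies scale as Z², so for Z = 3: E_n = −122.4/n² eV.
E_2 = −122.4/4 = −30.60 eV and E_1 = −122.4/1 = −122.4 eV.
The photon energy is |E_2 − E_1| = 91.8 eV.

91.8 eV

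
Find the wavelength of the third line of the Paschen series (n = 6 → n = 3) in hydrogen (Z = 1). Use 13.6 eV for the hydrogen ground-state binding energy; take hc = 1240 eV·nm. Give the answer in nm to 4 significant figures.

1094 nm

The Paschen series terminates on n_f = 3; the third line has n_i = 3+3 = 6.
ΔE = 13.60 × (1/3² − 1/6²) = 1.133 eV.
λ = 1240 / 1.133 = 1094 nm.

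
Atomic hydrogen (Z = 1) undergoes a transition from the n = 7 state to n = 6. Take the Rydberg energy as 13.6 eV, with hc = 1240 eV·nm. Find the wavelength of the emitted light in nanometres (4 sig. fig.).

ΔE = 13.60 × (1/6² − 1/7²) = 13.60 × 0.007370 = 0.1002 eV.
λ = hc/ΔE = 1240 / 0.1002 = 12370 nm.

12370 nm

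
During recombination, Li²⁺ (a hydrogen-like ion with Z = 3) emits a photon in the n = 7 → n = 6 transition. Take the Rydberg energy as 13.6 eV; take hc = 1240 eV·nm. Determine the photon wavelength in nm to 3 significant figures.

For Z = 3 the level energies scale as Z², so the effective Rydberg energy is 13.6 × 9 = 122.4 eV.
ΔE = 122.4 × (1/6² − 1/7²) = 122.4 × 0.007370 = 0.9020 eV.
λ = hc/ΔE = 1240 / 0.9020 = 1370 nm.

1370 nm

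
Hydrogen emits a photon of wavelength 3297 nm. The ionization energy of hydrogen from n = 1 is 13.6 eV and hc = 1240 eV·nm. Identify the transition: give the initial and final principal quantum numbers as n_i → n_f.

The photon energy is ΔE = hc/λ = 1240 / 3297 = 0.3761 eV.
With Z = 1, ΔE = 13.60 × (1/n_f² − 1/n_i²), so 1/n_f² − 1/n_i² = 0.02765.
Trying n_f = 5 gives 1/n_i² = 0.01235, i.e. n_i ≈ 9; this pair matches.

n_i = 9, n_f = 5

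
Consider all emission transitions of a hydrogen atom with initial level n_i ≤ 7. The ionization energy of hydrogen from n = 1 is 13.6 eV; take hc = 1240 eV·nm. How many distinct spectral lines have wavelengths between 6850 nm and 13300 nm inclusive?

2

Enumerate all n_i → n_f pairs with 1 ≤ n_f < n_i ≤ 7 and compute λ = 1240 / [13.6·1·(1/n_f² − 1/n_i²)].
Lines falling in [6850, 13300] nm: 6→5 (7460 nm), 7→6 (12370 nm).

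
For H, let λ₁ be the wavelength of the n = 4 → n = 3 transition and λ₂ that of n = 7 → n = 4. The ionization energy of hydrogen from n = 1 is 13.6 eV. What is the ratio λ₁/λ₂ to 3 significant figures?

0.866

λ ∝ 1/ΔE ∝ 1/(1/n_f² − 1/n_i²), and the Z² and hc factors cancel in the ratio.
λ₁/λ₂ = (1/4² − 1/7²)/(1/3² − 1/4²) = 0.04209/0.04861 = 0.866.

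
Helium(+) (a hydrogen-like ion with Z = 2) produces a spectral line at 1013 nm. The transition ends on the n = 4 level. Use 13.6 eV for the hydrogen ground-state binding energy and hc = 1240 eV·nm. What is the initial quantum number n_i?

The photon energy is ΔE = hc/λ = 1240 / 1013 = 1.224 eV.
With Z = 2, ΔE = 54.40 × (1/n_f² − 1/n_i²), so 1/n_f² − 1/n_i² = 0.02250.
With n_f = 4: 1/n_i² = 1/16 − 0.02250 = 0.04000, so n_i ≈ 5.00.

n_i = 5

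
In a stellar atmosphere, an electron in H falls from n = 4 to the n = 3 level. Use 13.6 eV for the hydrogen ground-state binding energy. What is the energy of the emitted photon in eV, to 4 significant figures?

E_4 = −13.60/16 = −0.8500 eV and E_3 = −13.60/9 = −1.511 eV.
The photon energy is |E_4 − E_3| = 0.6611 eV.

0.6611 eV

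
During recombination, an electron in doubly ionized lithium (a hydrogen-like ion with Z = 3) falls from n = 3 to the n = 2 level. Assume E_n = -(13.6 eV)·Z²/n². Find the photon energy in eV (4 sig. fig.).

The Bohr energies scale as Z², so for Z = 3: E_n = −122.4/n² eV.
E_3 = −122.4/9 = −13.60 eV and E_2 = −122.4/4 = −30.60 eV.
The photon energy is |E_3 − E_2| = 17.00 eV.

17.00 eV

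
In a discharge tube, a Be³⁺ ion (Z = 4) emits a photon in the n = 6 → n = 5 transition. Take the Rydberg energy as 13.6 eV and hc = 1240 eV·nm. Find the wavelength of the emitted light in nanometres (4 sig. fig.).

466.2 nm

For Z = 4 the level energies scale as Z², so the effective Rydberg energy is 13.6 × 16 = 217.6 eV.
ΔE = 217.6 × (1/5² − 1/6²) = 217.6 × 0.01222 = 2.660 eV.
λ = hc/ΔE = 1240 / 2.660 = 466.2 nm.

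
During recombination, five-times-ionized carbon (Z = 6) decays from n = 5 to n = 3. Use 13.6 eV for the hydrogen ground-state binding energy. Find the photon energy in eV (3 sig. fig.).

34.8 eV

The Bohr energies scale as Z², so for Z = 6: E_n = −489.6/n² eV.
E_5 = −489.6/25 = −19.58 eV and E_3 = −489.6/9 = −54.40 eV.
The photon energy is |E_5 − E_3| = 34.8 eV.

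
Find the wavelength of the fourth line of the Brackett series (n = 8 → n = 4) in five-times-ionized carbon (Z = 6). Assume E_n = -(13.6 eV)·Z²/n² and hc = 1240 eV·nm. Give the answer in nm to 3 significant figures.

54.0 nm

The Brackett series terminates on n_f = 4; the fourth line has n_i = 4+4 = 8.
ΔE = 489.6 × (1/4² − 1/8²) = 22.95 eV.
λ = 1240 / 22.95 = 54.0 nm.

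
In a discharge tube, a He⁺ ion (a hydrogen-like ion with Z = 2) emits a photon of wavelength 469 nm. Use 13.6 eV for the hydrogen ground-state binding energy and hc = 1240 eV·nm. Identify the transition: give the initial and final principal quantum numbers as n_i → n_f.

n_i = 4, n_f = 3

The photon energy is ΔE = hc/λ = 1240 / 469 = 2.644 eV.
With Z = 2, ΔE = 54.40 × (1/n_f² − 1/n_i²), so 1/n_f² − 1/n_i² = 0.04860.
Trying n_f = 3 gives 1/n_i² = 0.06251, i.e. n_i ≈ 4; this pair matches.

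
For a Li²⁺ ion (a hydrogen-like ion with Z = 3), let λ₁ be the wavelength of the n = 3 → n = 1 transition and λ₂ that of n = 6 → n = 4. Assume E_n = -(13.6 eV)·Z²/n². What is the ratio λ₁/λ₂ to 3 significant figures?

0.0391

λ ∝ 1/ΔE ∝ 1/(1/n_f² − 1/n_i²), and the Z² and hc factors cancel in the ratio.
λ₁/λ₂ = (1/4² − 1/6²)/(1/1² − 1/3²) = 0.03472/0.8889 = 0.0391.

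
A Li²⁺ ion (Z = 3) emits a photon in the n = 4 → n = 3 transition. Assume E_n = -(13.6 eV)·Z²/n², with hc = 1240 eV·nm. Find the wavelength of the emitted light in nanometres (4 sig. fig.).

208.4 nm

For Z = 3 the level energies scale as Z², so the effective Rydberg energy is 13.6 × 9 = 122.4 eV.
ΔE = 122.4 × (1/3² − 1/4²) = 122.4 × 0.04861 = 5.950 eV.
λ = hc/ΔE = 1240 / 5.950 = 208.4 nm.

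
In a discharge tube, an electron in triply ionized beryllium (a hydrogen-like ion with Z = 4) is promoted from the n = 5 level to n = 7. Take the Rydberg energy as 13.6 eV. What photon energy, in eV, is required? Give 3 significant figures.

4.26 eV

The Bohr energies scale as Z², so for Z = 4: E_n = −217.6/n² eV.
E_7 = −217.6/49 = −4.441 eV and E_5 = −217.6/25 = −8.704 eV.
The photon energy is |E_7 − E_5| = 4.26 eV.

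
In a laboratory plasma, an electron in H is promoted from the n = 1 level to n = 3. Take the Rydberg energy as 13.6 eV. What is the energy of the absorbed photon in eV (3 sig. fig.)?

12.1 eV

E_3 = −13.60/9 = −1.511 eV and E_1 = −13.60/1 = −13.60 eV.
The photon energy is |E_3 − E_1| = 12.1 eV.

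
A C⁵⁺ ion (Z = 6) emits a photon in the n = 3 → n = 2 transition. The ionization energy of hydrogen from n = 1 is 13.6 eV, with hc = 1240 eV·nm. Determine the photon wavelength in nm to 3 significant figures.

18.2 nm

For Z = 6 the level energies scale as Z², so the effective Rydberg energy is 13.6 × 36 = 489.6 eV.
ΔE = 489.6 × (1/2² − 1/3²) = 489.6 × 0.1389 = 68.00 eV.
λ = hc/ΔE = 1240 / 68.00 = 18.2 nm.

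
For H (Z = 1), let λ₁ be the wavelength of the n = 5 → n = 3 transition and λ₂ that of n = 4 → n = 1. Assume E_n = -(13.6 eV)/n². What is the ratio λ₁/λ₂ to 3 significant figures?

λ ∝ 1/ΔE ∝ 1/(1/n_f² − 1/n_i²), and the Z² and hc factors cancel in the ratio.
λ₁/λ₂ = (1/1² − 1/4²)/(1/3² − 1/5²) = 0.9375/0.07111 = 13.2.

13.2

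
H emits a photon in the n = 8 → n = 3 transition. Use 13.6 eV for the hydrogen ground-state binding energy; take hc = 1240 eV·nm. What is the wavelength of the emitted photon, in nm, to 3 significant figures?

955 nm

ΔE = 13.60 × (1/3² − 1/8²) = 13.60 × 0.09549 = 1.299 eV.
λ = hc/ΔE = 1240 / 1.299 = 955 nm.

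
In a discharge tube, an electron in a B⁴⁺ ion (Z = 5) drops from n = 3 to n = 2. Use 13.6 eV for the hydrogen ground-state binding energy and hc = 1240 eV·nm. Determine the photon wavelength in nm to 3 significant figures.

For Z = 5 the level energies scale as Z², so the effective Rydberg energy is 13.6 × 25 = 340.0 eV.
ΔE = 340.0 × (1/2² − 1/3²) = 340.0 × 0.1389 = 47.22 eV.
λ = hc/ΔE = 1240 / 47.22 = 26.3 nm.

26.3 nm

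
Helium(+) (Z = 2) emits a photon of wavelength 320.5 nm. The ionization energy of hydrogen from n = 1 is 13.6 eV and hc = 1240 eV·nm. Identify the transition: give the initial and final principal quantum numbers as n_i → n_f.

n_i = 5, n_f = 3

The photon energy is ΔE = hc/λ = 1240 / 320.5 = 3.869 eV.
With Z = 2, ΔE = 54.40 × (1/n_f² − 1/n_i²), so 1/n_f² − 1/n_i² = 0.07112.
Trying n_f = 3 gives 1/n_i² = 0.03999, i.e. n_i ≈ 5; this pair matches.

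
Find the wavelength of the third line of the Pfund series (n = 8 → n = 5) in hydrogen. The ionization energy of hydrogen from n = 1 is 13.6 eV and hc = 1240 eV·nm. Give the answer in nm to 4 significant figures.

The Pfund series terminates on n_f = 5; the third line has n_i = 5+3 = 8.
ΔE = 13.60 × (1/5² − 1/8²) = 0.3315 eV.
λ = 1240 / 0.3315 = 3741 nm.

3741 nm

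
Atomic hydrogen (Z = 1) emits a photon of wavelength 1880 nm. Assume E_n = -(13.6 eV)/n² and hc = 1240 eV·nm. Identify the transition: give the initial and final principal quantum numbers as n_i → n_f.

The photon energy is ΔE = hc/λ = 1240 / 1880 = 0.6596 eV.
With Z = 1, ΔE = 13.60 × (1/n_f² − 1/n_i²), so 1/n_f² − 1/n_i² = 0.04850.
Trying n_f = 3 gives 1/n_i² = 0.06261, i.e. n_i ≈ 4; this pair matches.

n_i = 4, n_f = 3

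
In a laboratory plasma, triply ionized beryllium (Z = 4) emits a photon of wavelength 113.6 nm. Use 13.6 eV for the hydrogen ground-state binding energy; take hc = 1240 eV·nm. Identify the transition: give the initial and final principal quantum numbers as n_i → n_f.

The photon energy is ΔE = hc/λ = 1240 / 113.6 = 10.92 eV.
With Z = 4, ΔE = 217.6 × (1/n_f² − 1/n_i²), so 1/n_f² − 1/n_i² = 0.05016.
Trying n_f = 4 gives 1/n_i² = 0.01234, i.e. n_i ≈ 9; this pair matches.

n_i = 9, n_f = 4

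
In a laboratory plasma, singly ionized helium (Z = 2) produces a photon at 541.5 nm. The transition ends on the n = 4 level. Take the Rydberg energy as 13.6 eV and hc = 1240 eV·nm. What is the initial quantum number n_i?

n_i = 7

The photon energy is ΔE = hc/λ = 1240 / 541.5 = 2.290 eV.
With Z = 2, ΔE = 54.40 × (1/n_f² − 1/n_i²), so 1/n_f² − 1/n_i² = 0.04209.
With n_f = 4: 1/n_i² = 1/16 − 0.04209 = 0.02041, so n_i ≈ 7.00.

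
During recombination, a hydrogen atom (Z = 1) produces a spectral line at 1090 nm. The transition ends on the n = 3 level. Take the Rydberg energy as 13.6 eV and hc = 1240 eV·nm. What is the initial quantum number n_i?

n_i = 6

The photon energy is ΔE = hc/λ = 1240 / 1090 = 1.138 eV.
With Z = 1, ΔE = 13.60 × (1/n_f² − 1/n_i²), so 1/n_f² − 1/n_i² = 0.08365.
With n_f = 3: 1/n_i² = 1/9 − 0.08365 = 0.02746, so n_i ≈ 6.03.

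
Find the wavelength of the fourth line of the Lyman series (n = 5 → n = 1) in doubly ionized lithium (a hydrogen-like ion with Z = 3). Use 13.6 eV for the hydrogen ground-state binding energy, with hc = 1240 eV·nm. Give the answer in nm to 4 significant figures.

10.55 nm

The Lyman series terminates on n_f = 1; the fourth line has n_i = 1+4 = 5.
ΔE = 122.4 × (1/1² − 1/5²) = 117.5 eV.
λ = 1240 / 117.5 = 10.55 nm.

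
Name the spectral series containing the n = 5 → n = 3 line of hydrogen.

Paschen

The series is set by the lower level: n_f = 3 is the Paschen series.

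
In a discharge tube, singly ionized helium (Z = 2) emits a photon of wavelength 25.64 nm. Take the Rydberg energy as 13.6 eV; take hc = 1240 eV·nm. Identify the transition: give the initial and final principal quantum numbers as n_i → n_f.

The photon energy is ΔE = hc/λ = 1240 / 25.64 = 48.36 eV.
With Z = 2, ΔE = 54.40 × (1/n_f² − 1/n_i²), so 1/n_f² − 1/n_i² = 0.8890.
Trying n_f = 1 gives 1/n_i² = 0.1110, i.e. n_i ≈ 3; this pair matches.

n_i = 3, n_f = 1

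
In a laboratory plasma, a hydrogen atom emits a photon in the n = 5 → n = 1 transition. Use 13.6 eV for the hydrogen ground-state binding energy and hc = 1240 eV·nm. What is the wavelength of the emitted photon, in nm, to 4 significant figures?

94.98 nm

ΔE = 13.60 × (1/1² − 1/5²) = 13.60 × 0.9600 = 13.06 eV.
λ = hc/ΔE = 1240 / 13.06 = 94.98 nm.
This line belongs to the Lyman series.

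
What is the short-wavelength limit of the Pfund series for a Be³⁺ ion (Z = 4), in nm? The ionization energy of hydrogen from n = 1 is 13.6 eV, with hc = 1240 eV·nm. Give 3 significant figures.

142 nm

The Pfund series has lower level n_f = 5; the series limit corresponds to n_i → ∞.
ΔE_max = 13.6 × 16 / 5² = 8.704 eV.
λ_min = 1240 / 8.704 = 142 nm.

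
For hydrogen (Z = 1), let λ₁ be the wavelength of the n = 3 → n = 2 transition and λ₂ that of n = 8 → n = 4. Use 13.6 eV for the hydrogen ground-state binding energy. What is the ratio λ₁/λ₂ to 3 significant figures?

0.338

λ ∝ 1/ΔE ∝ 1/(1/n_f² − 1/n_i²), and the Z² and hc factors cancel in the ratio.
λ₁/λ₂ = (1/4² − 1/8²)/(1/2² − 1/3²) = 0.04688/0.1389 = 0.338.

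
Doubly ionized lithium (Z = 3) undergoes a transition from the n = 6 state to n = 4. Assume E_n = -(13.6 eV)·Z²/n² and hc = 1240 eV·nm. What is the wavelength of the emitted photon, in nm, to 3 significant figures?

For Z = 3 the level energies scale as Z², so the effective Rydberg energy is 13.6 × 9 = 122.4 eV.
ΔE = 122.4 × (1/4² − 1/6²) = 122.4 × 0.03472 = 4.250 eV.
λ = hc/ΔE = 1240 / 4.250 = 292 nm.

292 nm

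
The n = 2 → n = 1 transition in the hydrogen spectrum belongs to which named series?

Lyman

The series is set by the lower level: n_f = 1 is the Lyman series.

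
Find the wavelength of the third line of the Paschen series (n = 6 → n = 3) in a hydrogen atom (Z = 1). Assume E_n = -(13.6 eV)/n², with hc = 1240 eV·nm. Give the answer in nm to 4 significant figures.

The Paschen series terminates on n_f = 3; the third line has n_i = 3+3 = 6.
ΔE = 13.60 × (1/3² − 1/6²) = 1.133 eV.
λ = 1240 / 1.133 = 1094 nm.

1094 nm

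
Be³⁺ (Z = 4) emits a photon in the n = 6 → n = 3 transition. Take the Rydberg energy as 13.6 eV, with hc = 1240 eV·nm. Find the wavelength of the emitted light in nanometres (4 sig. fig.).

68.38 nm

For Z = 4 the level energies scale as Z², so the effective Rydberg energy is 13.6 × 16 = 217.6 eV.
ΔE = 217.6 × (1/3² − 1/6²) = 217.6 × 0.08333 = 18.13 eV.
λ = hc/ΔE = 1240 / 18.13 = 68.38 nm.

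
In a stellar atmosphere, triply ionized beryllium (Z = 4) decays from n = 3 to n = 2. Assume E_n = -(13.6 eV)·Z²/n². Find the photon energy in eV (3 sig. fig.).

30.2 eV

The Bohr energies scale as Z², so for Z = 4: E_n = −217.6/n² eV.
E_3 = −217.6/9 = −24.18 eV and E_2 = −217.6/4 = −54.40 eV.
The photon energy is |E_3 − E_2| = 30.2 eV.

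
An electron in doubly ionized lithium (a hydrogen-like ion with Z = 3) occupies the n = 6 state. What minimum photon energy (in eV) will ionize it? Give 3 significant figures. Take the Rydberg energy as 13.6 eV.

3.40 eV

E_n = −13.6 Z²/n² = −122.4/n² eV for Z = 3.
E_6 = −122.4/36 = −3.40 eV, so ionization (to E = 0) requires 3.40 eV.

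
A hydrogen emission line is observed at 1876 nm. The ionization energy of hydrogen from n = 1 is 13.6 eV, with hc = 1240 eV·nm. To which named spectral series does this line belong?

Paschen

ΔE = 1240/1876 = 0.6610 eV.
This matches 13.6 × (1/3² − 1/4²), so n_f = 3: the Paschen series.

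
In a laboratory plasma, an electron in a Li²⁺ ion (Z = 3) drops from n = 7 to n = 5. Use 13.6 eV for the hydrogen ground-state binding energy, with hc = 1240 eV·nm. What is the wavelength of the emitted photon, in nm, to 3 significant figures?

For Z = 3 the level energies scale as Z², so the effective Rydberg energy is 13.6 × 9 = 122.4 eV.
ΔE = 122.4 × (1/5² − 1/7²) = 122.4 × 0.01959 = 2.398 eV.
λ = hc/ΔE = 1240 / 2.398 = 517 nm.

517 nm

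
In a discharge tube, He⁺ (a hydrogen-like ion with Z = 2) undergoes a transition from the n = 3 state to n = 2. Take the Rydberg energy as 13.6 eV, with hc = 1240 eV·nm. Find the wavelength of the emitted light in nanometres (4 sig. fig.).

For Z = 2 the level energies scale as Z², so the effective Rydberg energy is 13.6 × 4 = 54.40 eV.
ΔE = 54.40 × (1/2² − 1/3²) = 54.40 × 0.1389 = 7.556 eV.
λ = hc/ΔE = 1240 / 7.556 = 164.1 nm.

164.1 nm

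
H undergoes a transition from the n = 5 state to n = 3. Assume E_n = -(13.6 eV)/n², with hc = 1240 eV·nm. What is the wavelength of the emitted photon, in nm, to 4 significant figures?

1282 nm

ΔE = 13.60 × (1/3² − 1/5²) = 13.60 × 0.07111 = 0.9671 eV.
λ = hc/ΔE = 1240 / 0.9671 = 1282 nm.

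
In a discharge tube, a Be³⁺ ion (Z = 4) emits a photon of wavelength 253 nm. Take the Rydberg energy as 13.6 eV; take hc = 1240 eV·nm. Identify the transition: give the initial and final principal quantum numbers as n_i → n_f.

n_i = 5, n_f = 4

The photon energy is ΔE = hc/λ = 1240 / 253 = 4.901 eV.
With Z = 4, ΔE = 217.6 × (1/n_f² − 1/n_i²), so 1/n_f² − 1/n_i² = 0.02252.
Trying n_f = 4 gives 1/n_i² = 0.03998, i.e. n_i ≈ 5; this pair matches.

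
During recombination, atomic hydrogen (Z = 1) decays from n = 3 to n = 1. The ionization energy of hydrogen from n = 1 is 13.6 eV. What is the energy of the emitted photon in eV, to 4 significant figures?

E_3 = −13.60/9 = −1.511 eV and E_1 = −13.60/1 = −13.60 eV.
The photon energy is |E_3 − E_1| = 12.09 eV.

12.09 eV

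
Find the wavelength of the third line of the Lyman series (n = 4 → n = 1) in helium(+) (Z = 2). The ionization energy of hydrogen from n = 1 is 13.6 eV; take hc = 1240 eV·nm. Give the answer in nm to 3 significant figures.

24.3 nm

The Lyman series terminates on n_f = 1; the third line has n_i = 1+3 = 4.
ΔE = 54.40 × (1/1² − 1/4²) = 51.00 eV.
λ = 1240 / 51.00 = 24.3 nm.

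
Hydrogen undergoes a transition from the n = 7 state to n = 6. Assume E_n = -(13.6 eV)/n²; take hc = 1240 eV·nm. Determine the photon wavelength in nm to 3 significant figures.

12400 nm

ΔE = 13.60 × (1/6² − 1/7²) = 13.60 × 0.007370 = 0.1002 eV.
λ = hc/ΔE = 1240 / 0.1002 = 12400 nm.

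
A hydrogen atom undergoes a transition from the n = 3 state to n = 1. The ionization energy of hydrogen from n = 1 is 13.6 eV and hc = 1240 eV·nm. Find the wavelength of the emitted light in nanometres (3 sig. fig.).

103 nm

ΔE = 13.60 × (1/1² − 1/3²) = 13.60 × 0.8889 = 12.09 eV.
λ = hc/ΔE = 1240 / 12.09 = 103 nm.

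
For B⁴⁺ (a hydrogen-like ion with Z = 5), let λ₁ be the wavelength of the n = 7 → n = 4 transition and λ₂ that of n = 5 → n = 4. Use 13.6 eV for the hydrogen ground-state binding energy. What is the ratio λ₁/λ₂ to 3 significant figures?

λ ∝ 1/ΔE ∝ 1/(1/n_f² − 1/n_i²), and the Z² and hc factors cancel in the ratio.
λ₁/λ₂ = (1/4² − 1/5²)/(1/4² − 1/7²) = 0.02250/0.04209 = 0.535.

0.535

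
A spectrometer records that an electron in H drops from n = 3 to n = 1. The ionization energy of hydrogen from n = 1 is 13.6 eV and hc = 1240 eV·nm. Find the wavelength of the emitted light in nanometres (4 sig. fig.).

ΔE = 13.60 × (1/1² − 1/3²) = 13.60 × 0.8889 = 12.09 eV.
λ = hc/ΔE = 1240 / 12.09 = 102.6 nm.
This line belongs to the Lyman series.

102.6 nm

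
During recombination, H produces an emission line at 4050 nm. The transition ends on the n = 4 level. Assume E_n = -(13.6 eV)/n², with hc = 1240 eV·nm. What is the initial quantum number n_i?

The photon energy is ΔE = hc/λ = 1240 / 4050 = 0.3062 eV.
With Z = 1, ΔE = 13.60 × (1/n_f² − 1/n_i²), so 1/n_f² − 1/n_i² = 0.02251.
With n_f = 4: 1/n_i² = 1/16 − 0.02251 = 0.03999, so n_i ≈ 5.00.

n_i = 5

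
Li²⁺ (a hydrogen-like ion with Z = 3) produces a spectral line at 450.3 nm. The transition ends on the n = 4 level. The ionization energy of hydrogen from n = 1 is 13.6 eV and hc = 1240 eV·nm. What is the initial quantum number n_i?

The photon energy is ΔE = hc/λ = 1240 / 450.3 = 2.754 eV.
With Z = 3, ΔE = 122.4 × (1/n_f² − 1/n_i²), so 1/n_f² − 1/n_i² = 0.02250.
With n_f = 4: 1/n_i² = 1/16 − 0.02250 = 0.04000, so n_i ≈ 5.00.

n_i = 5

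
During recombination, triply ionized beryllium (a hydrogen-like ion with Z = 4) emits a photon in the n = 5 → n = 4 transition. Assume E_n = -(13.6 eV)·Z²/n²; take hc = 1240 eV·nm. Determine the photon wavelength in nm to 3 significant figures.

For Z = 4 the level energies scale as Z², so the effective Rydberg energy is 13.6 × 16 = 217.6 eV.
ΔE = 217.6 × (1/4² − 1/5²) = 217.6 × 0.02250 = 4.896 eV.
λ = hc/ΔE = 1240 / 4.896 = 253 nm.

253 nm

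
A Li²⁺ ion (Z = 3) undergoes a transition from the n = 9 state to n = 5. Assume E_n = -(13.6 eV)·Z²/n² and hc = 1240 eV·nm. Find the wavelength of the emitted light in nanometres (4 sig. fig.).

For Z = 3 the level energies scale as Z², so the effective Rydberg energy is 13.6 × 9 = 122.4 eV.
ΔE = 122.4 × (1/5² − 1/9²) = 122.4 × 0.02765 = 3.385 eV.
λ = hc/ΔE = 1240 / 3.385 = 366.3 nm.

366.3 nm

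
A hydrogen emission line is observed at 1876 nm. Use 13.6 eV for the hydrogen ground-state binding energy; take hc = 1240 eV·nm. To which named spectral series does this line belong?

Paschen

ΔE = 1240/1876 = 0.6610 eV.
This matches 13.6 × (1/3² − 1/4²), so n_f = 3: the Paschen series.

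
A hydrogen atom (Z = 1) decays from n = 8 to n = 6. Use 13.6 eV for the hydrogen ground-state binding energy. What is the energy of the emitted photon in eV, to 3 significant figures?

E_8 = −13.60/64 = −0.2125 eV and E_6 = −13.60/36 = −0.3778 eV.
The photon energy is |E_8 − E_6| = 0.165 eV.

0.165 eV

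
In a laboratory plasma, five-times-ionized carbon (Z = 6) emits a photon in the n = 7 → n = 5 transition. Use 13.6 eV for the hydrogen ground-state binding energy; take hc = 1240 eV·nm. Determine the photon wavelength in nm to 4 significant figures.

For Z = 6 the level energies scale as Z², so the effective Rydberg energy is 13.6 × 36 = 489.6 eV.
ΔE = 489.6 × (1/5² − 1/7²) = 489.6 × 0.01959 = 9.592 eV.
λ = hc/ΔE = 1240 / 9.592 = 129.3 nm.

129.3 nm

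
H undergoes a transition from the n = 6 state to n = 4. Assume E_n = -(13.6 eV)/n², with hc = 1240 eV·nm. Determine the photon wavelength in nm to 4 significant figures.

ΔE = 13.60 × (1/4² − 1/6²) = 13.60 × 0.03472 = 0.4722 eV.
λ = hc/ΔE = 1240 / 0.4722 = 2626 nm.

2626 nm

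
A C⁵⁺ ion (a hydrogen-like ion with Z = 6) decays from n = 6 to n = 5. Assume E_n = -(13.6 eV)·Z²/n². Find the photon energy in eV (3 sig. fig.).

5.98 eV

The Bohr energies scale as Z², so for Z = 6: E_n = −489.6/n² eV.
E_6 = −489.6/36 = −13.60 eV and E_5 = −489.6/25 = −19.58 eV.
The photon energy is |E_6 − E_5| = 5.98 eV.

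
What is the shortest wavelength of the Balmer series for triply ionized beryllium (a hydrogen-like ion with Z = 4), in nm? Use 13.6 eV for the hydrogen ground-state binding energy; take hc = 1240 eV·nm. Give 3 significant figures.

The Balmer series has lower level n_f = 2; the series limit corresponds to n_i → ∞.
ΔE_max = 13.6 × 16 / 2² = 54.40 eV.
λ_min = 1240 / 54.40 = 22.8 nm.

22.8 nm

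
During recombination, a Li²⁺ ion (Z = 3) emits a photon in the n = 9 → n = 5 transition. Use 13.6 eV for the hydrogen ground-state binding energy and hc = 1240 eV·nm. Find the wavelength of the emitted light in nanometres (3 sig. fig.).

366 nm

For Z = 3 the level energies scale as Z², so the effective Rydberg energy is 13.6 × 9 = 122.4 eV.
ΔE = 122.4 × (1/5² − 1/9²) = 122.4 × 0.02765 = 3.385 eV.
λ = hc/ΔE = 1240 / 3.385 = 366 nm.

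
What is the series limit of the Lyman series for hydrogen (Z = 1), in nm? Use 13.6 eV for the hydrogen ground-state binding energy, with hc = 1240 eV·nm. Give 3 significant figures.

91.2 nm

The Lyman series has lower level n_f = 1; the series limit corresponds to n_i → ∞.
ΔE_max = 13.6 × 1 / 1² = 13.60 eV.
λ_min = 1240 / 13.60 = 91.2 nm.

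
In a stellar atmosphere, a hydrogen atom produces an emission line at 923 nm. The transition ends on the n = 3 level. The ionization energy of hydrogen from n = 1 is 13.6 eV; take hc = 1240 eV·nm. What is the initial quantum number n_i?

The photon energy is ΔE = hc/λ = 1240 / 923 = 1.343 eV.
With Z = 1, ΔE = 13.60 × (1/n_f² − 1/n_i²), so 1/n_f² − 1/n_i² = 0.09878.
With n_f = 3: 1/n_i² = 1/9 − 0.09878 = 0.01233, so n_i ≈ 9.01.

n_i = 9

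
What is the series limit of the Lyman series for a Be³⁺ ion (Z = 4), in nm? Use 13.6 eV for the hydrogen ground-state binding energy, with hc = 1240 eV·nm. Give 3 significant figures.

5.70 nm

The Lyman series has lower level n_f = 1; the series limit corresponds to n_i → ∞.
ΔE_max = 13.6 × 16 / 1² = 217.6 eV.
λ_min = 1240 / 217.6 = 5.70 nm.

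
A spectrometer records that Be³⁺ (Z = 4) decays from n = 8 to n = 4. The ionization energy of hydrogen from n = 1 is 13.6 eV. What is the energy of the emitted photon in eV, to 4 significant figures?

The Bohr energies scale as Z², so for Z = 4: E_n = −217.6/n² eV.
E_8 = −217.6/64 = −3.400 eV and E_4 = −217.6/16 = −13.60 eV.
The photon energy is |E_8 − E_4| = 10.20 eV.

10.20 eV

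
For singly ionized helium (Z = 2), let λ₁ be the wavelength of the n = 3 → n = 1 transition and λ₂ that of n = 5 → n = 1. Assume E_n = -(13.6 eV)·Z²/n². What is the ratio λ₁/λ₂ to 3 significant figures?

λ ∝ 1/ΔE ∝ 1/(1/n_f² − 1/n_i²), and the Z² and hc factors cancel in the ratio.
λ₁/λ₂ = (1/1² − 1/5²)/(1/1² − 1/3²) = 0.9600/0.8889 = 1.08.

1.08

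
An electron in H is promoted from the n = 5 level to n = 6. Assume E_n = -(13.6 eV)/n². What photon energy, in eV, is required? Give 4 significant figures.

E_6 = −13.60/36 = −0.3778 eV and E_5 = −13.60/25 = −0.5440 eV.
The photon energy is |E_6 − E_5| = 0.1662 eV.

0.1662 eV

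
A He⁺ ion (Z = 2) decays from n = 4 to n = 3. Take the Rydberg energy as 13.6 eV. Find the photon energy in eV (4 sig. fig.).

2.644 eV

The Bohr energies scale as Z², so for Z = 2: E_n = −54.40/n² eV.
E_4 = −54.40/16 = −3.400 eV and E_3 = −54.40/9 = −6.044 eV.
The photon energy is |E_4 − E_3| = 2.644 eV.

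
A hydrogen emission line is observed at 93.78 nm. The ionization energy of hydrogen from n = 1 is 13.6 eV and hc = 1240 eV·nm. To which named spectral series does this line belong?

Lyman

ΔE = 1240/93.78 = 13.22 eV.
This matches 13.6 × (1/1² − 1/6²), so n_f = 1: the Lyman series.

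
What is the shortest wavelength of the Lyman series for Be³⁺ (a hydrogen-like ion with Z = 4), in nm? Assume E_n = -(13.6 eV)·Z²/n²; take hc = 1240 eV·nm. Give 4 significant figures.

The Lyman series has lower level n_f = 1; the series limit corresponds to n_i → ∞.
ΔE_max = 13.6 × 16 / 1² = 217.6 eV.
λ_min = 1240 / 217.6 = 5.699 nm.

5.699 nm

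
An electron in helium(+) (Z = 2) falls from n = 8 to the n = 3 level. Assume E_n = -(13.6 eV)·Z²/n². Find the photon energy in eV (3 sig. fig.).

5.19 eV

The Bohr energies scale as Z², so for Z = 2: E_n = −54.40/n² eV.
E_8 = −54.40/64 = −0.8500 eV and E_3 = −54.40/9 = −6.044 eV.
The photon energy is |E_8 − E_3| = 5.19 eV.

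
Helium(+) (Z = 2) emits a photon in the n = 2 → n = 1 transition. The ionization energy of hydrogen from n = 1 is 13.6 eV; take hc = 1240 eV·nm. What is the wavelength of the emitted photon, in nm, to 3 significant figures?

30.4 nm

For Z = 2 the level energies scale as Z², so the effective Rydberg energy is 13.6 × 4 = 54.40 eV.
ΔE = 54.40 × (1/1² − 1/2²) = 54.40 × 0.7500 = 40.80 eV.
λ = hc/ΔE = 1240 / 40.80 = 30.4 nm.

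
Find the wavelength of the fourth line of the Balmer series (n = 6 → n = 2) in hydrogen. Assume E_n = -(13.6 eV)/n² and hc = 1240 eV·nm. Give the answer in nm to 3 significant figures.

The Balmer series terminates on n_f = 2; the fourth line has n_i = 2+4 = 6.
ΔE = 13.60 × (1/2² − 1/6²) = 3.022 eV.
λ = 1240 / 3.022 = 410 nm.

410 nm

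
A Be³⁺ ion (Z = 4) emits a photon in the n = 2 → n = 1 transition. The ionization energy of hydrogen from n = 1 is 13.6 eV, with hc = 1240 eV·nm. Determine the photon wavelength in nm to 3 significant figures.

For Z = 4 the level energies scale as Z², so the effective Rydberg energy is 13.6 × 16 = 217.6 eV.
ΔE = 217.6 × (1/1² − 1/2²) = 217.6 × 0.7500 = 163.2 eV.
λ = hc/ΔE = 1240 / 163.2 = 7.60 nm.

7.60 nm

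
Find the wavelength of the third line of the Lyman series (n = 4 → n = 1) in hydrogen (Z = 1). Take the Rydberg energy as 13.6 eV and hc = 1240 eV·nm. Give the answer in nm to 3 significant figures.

The Lyman series terminates on n_f = 1; the third line has n_i = 1+3 = 4.
ΔE = 13.60 × (1/1² − 1/4²) = 12.75 eV.
λ = 1240 / 12.75 = 97.3 nm.

97.3 nm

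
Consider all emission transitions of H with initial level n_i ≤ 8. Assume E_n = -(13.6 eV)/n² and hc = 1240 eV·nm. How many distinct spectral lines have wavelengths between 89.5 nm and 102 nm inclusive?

5

Enumerate all n_i → n_f pairs with 1 ≤ n_f < n_i ≤ 8 and compute λ = 1240 / [13.6·1·(1/n_f² − 1/n_i²)].
Lines falling in [89.5, 102] nm: 8→1 (92.62 nm), 7→1 (93.08 nm), 6→1 (93.78 nm), 5→1 (94.98 nm), 4→1 (97.25 nm).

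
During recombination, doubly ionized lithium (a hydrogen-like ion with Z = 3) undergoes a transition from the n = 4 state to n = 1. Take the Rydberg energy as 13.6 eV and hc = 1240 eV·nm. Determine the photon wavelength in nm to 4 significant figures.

For Z = 3 the level energies scale as Z², so the effective Rydberg energy is 13.6 × 9 = 122.4 eV.
ΔE = 122.4 × (1/1² − 1/4²) = 122.4 × 0.9375 = 114.8 eV.
λ = hc/ΔE = 1240 / 114.8 = 10.81 nm.

10.81 nm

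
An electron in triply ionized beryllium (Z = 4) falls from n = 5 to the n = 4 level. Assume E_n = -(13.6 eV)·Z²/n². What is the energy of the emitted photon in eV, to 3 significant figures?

4.90 eV

The Bohr energies scale as Z², so for Z = 4: E_n = −217.6/n² eV.
E_5 = −217.6/25 = −8.704 eV and E_4 = −217.6/16 = −13.60 eV.
The photon energy is |E_5 − E_4| = 4.90 eV.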